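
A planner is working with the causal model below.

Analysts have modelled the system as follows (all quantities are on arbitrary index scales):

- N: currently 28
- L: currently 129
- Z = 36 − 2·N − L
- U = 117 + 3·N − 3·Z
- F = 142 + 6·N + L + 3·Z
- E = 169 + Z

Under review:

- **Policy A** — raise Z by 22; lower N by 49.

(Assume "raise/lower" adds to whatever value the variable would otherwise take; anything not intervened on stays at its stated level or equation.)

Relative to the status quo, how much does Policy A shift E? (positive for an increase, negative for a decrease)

Baseline:
  N = 28
  L = 129
  Z = 36 − 2·28 − 129 = -149
  E = 169 + (-149) = 20
Policy A (Z + 22, N − 49):
  N = 28 − 49 = -21
  L = 129
  Z = 36 − 2·(-21) − 129 (+22 from intervention) = -29
  E = 169 + (-29) = 140
Change in E: 140 − 20 = 120

120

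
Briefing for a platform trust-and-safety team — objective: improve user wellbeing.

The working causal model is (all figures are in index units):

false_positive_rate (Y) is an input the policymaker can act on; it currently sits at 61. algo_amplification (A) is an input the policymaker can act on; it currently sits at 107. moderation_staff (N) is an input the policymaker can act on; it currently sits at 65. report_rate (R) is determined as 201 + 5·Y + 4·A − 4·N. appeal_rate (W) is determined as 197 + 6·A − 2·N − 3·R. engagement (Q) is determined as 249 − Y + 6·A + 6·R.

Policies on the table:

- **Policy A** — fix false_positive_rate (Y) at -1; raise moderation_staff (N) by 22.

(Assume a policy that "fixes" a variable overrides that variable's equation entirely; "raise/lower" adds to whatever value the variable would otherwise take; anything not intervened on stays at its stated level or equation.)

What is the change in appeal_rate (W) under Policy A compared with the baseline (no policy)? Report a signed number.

Baseline:
  Y = 61
  A = 107
  N = 65
  R = 201 + 5·61 + 4·107 − 4·65 = 674
  W = 197 + 6·107 − 2·65 − 3·674 = -1313
Policy A (Y := -1, N + 22):
  Y = -1
  A = 107
  N = 65 + 22 = 87
  R = 201 + 5·(-1) + 4·107 − 4·87 = 276
  W = 197 + 6·107 − 2·87 − 3·276 = -163
Change in W: -163 − (-1313) = 1150

1150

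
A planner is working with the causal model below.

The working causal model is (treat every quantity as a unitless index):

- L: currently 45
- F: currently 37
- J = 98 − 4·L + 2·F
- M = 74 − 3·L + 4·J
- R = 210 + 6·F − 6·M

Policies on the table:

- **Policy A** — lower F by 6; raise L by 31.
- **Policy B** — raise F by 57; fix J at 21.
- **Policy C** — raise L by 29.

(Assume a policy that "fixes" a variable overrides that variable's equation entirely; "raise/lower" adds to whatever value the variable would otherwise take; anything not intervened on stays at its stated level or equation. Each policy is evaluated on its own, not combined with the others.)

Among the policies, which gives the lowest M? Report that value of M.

Policy A (F − 6, L + 31):
  L = 45 + 31 = 76
  F = 37 − 6 = 31
  J = 98 − 4·76 + 2·31 = -144
  M = 74 − 3·76 + 4·(-144) = -730
Policy B (F + 57, J := 21):
  L = 45
  F = 37 + 57 = 94
  J = 21
  M = 74 − 3·45 + 4·21 = 23
Policy C (L + 29):
  L = 45 + 29 = 74
  F = 37
  J = 98 − 4·74 + 2·37 = -124
  M = 74 − 3·74 + 4·(-124) = -644
Comparing — Policy A: M=-730, Policy B: M=23, Policy C: M=-644. Lowest is -730 (Policy A).

-730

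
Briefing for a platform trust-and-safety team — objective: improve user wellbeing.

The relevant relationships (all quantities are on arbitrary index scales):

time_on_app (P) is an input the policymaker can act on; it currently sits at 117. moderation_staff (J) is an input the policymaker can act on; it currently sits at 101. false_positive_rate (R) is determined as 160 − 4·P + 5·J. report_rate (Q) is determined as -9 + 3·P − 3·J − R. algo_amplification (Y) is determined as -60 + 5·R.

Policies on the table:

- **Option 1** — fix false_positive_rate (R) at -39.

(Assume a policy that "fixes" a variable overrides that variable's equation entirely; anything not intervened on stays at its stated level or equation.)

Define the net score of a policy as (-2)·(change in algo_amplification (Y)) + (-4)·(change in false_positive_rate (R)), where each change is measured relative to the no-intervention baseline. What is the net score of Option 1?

3304

Baseline:
  P = 117
  J = 101
  R = 160 − 4·117 + 5·101 = 197
  Y = -60 + 5·197 = 925
Option 1 (R := -39):
  P = 117
  J = 101
  R = -39
  Y = -60 + 5·(-39) = -255
ΔY = -255 − 925 = -1180; ΔR = -39 − 197 = -236
Score = (-2)·(-1180) + (-4)·(-236) = 3304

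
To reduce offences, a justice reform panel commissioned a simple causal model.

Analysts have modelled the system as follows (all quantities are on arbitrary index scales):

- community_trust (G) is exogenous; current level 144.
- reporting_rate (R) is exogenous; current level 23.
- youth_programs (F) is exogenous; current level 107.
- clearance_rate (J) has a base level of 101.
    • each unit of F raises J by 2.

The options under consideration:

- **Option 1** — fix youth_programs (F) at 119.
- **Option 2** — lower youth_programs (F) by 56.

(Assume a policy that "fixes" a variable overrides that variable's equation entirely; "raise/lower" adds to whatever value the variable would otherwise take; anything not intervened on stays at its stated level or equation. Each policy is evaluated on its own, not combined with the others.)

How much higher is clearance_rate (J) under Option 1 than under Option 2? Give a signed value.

Option 1 (F := 119):
  F = 119
  J = 101 + 2·119 = 339
Option 2 (F − 56):
  F = 107 − 56 = 51
  J = 101 + 2·51 = 203
J: 339 − 203 = 136

136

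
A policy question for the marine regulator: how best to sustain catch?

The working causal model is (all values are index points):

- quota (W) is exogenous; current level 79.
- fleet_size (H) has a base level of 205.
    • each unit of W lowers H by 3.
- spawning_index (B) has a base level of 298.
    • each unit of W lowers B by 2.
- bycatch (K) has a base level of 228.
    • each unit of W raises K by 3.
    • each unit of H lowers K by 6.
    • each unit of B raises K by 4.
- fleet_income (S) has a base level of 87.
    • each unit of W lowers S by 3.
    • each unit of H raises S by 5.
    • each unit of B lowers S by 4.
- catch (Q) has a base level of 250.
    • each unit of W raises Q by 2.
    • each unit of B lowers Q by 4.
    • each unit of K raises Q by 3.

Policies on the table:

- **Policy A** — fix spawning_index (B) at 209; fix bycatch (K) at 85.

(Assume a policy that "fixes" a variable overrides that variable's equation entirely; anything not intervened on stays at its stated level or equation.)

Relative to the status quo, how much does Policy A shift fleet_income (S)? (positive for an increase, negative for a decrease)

-276

Baseline:
  W = 79
  H = 205 − 3·79 = -32
  B = 298 − 2·79 = 140
  S = 87 − 3·79 + 5·(-32) − 4·140 = -870
Policy A (B := 209, K := 85):
  W = 79
  H = 205 − 3·79 = -32
  B = 209
  S = 87 − 3·79 + 5·(-32) − 4·209 = -1146
Change in S: -1146 − (-870) = -276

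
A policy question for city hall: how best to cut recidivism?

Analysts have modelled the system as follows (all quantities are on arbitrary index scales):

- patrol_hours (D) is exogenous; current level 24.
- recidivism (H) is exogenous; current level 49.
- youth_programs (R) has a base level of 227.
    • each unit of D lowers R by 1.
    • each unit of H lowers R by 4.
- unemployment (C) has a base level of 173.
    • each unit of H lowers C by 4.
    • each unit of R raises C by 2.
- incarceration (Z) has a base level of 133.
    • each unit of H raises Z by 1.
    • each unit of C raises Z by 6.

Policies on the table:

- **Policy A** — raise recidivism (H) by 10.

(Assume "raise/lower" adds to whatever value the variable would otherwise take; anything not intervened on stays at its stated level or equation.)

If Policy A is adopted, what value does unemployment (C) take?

-129

Policy A (H + 10):
  D = 24
  H = 49 + 10 = 59
  R = 227 − 24 − 4·59 = -33
  C = 173 − 4·59 + 2·(-33) = -129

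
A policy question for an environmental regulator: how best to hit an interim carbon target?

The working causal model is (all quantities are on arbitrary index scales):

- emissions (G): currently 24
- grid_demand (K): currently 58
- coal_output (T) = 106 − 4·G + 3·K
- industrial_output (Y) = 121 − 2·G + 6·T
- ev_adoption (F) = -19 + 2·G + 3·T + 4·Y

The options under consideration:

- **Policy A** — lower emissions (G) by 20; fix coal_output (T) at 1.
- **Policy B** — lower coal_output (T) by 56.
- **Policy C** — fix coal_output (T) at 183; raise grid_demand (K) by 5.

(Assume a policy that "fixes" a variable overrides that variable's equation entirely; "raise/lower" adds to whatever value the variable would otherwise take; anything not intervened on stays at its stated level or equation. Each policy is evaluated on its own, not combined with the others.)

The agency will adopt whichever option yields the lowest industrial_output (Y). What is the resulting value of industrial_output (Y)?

Policy A (G − 20, T := 1):
  G = 24 − 20 = 4
  K = 58
  T = 1
  Y = 121 − 2·4 + 6·1 = 119
Policy B (T − 56):
  G = 24
  K = 58
  T = 106 − 4·24 + 3·58 (−56 from intervention) = 128
  Y = 121 − 2·24 + 6·128 = 841
Policy C (T := 183, K + 5):
  G = 24
  K = 58 + 5 = 63
  T = 183
  Y = 121 − 2·24 + 6·183 = 1171
Comparing — Policy A: Y=119, Policy B: Y=841, Policy C: Y=1171. Lowest is 119 (Policy A).

119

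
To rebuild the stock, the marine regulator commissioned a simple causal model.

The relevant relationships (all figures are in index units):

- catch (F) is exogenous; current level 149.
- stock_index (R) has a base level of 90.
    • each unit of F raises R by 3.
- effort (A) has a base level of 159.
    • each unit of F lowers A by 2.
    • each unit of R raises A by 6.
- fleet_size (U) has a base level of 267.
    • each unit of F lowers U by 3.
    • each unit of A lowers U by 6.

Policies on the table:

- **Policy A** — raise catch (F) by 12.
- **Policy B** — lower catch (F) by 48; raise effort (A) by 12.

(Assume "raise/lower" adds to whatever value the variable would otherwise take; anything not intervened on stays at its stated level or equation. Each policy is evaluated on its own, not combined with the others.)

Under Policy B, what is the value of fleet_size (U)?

-13998

Policy B (F − 48, A + 12):
  F = 149 − 48 = 101
  R = 90 + 3·101 = 393
  A = 159 − 2·101 + 6·393 (+12 from intervention) = 2327
  U = 267 − 3·101 − 6·2327 = -13998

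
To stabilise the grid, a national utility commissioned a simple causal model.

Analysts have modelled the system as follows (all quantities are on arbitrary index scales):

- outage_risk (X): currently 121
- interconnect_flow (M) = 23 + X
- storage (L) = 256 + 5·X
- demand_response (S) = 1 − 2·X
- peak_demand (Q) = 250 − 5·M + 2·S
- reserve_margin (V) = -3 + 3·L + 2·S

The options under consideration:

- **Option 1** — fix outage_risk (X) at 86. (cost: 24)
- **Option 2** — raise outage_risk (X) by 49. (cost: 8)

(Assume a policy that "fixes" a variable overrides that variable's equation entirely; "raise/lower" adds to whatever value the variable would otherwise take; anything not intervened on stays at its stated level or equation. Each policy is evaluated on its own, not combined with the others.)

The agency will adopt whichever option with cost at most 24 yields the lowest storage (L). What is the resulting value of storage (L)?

686

Option 1 (X := 86):
  X = 86
  L = 256 + 5·86 = 686
Option 2 (X + 49):
  X = 121 + 49 = 170
  L = 256 + 5·170 = 1106
Comparing — Option 1: L=686, Option 2: L=1106. Lowest is 686 (Option 1).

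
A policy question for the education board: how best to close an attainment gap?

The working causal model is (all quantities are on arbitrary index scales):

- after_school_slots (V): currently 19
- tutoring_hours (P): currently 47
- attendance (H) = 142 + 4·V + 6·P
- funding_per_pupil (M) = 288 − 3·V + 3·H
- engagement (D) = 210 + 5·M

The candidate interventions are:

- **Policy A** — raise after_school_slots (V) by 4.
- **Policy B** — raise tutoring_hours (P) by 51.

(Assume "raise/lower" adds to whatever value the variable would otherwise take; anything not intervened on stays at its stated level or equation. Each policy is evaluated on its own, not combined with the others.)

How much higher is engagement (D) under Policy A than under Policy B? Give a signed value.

Policy A (V + 4):
  V = 19 + 4 = 23
  P = 47
  H = 142 + 4·23 + 6·47 = 516
  M = 288 − 3·23 + 3·516 = 1767
  D = 210 + 5·1767 = 9045
Policy B (P + 51):
  V = 19
  P = 47 + 51 = 98
  H = 142 + 4·19 + 6·98 = 806
  M = 288 − 3·19 + 3·806 = 2649
  D = 210 + 5·2649 = 13455
D: 9045 − 13455 = -4410

-4410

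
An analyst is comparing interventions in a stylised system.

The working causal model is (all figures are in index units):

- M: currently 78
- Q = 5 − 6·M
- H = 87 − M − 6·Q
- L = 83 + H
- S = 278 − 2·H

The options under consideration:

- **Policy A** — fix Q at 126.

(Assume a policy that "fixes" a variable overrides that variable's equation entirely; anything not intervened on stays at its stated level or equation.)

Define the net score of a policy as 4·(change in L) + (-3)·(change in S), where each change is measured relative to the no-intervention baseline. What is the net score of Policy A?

Baseline:
  M = 78
  Q = 5 − 6·78 = -463
  H = 87 − 78 − 6·(-463) = 2787
  L = 83 + 2787 = 2870
  S = 278 − 2·2787 = -5296
Policy A (Q := 126):
  M = 78
  Q = 126
  H = 87 − 78 − 6·126 = -747
  L = 83 + (-747) = -664
  S = 278 − 2·(-747) = 1772
ΔL = -664 − 2870 = -3534; ΔS = 1772 − (-5296) = 7068
Score = 4·(-3534) + (-3)·7068 = -35340

-35340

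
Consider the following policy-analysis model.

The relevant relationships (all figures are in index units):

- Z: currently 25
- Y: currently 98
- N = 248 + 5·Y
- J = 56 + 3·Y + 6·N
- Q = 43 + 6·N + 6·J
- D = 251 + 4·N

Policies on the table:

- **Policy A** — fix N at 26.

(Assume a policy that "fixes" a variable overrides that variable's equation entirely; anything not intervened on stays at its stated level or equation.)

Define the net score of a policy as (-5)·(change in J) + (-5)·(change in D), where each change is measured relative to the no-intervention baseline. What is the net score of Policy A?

35600

Baseline:
  Y = 98
  N = 248 + 5·98 = 738
  J = 56 + 3·98 + 6·738 = 4778
  D = 251 + 4·738 = 3203
Policy A (N := 26):
  Y = 98
  N = 26
  J = 56 + 3·98 + 6·26 = 506
  D = 251 + 4·26 = 355
ΔJ = 506 − 4778 = -4272; ΔD = 355 − 3203 = -2848
Score = (-5)·(-4272) + (-5)·(-2848) = 35600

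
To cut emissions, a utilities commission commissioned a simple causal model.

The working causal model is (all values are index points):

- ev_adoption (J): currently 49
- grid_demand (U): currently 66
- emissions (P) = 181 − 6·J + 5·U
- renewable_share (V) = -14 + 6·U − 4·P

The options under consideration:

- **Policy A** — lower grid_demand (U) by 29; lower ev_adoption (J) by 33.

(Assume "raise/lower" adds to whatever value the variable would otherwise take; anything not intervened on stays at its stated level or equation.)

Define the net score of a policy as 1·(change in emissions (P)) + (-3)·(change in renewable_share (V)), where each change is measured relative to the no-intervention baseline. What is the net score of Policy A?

1211

Baseline:
  J = 49
  U = 66
  P = 181 − 6·49 + 5·66 = 217
  V = -14 + 6·66 − 4·217 = -486
Policy A (U − 29, J − 33):
  J = 49 − 33 = 16
  U = 66 − 29 = 37
  P = 181 − 6·16 + 5·37 = 270
  V = -14 + 6·37 − 4·270 = -872
ΔP = 270 − 217 = 53; ΔV = -872 − (-486) = -386
Score = 1·53 + (-3)·(-386) = 1211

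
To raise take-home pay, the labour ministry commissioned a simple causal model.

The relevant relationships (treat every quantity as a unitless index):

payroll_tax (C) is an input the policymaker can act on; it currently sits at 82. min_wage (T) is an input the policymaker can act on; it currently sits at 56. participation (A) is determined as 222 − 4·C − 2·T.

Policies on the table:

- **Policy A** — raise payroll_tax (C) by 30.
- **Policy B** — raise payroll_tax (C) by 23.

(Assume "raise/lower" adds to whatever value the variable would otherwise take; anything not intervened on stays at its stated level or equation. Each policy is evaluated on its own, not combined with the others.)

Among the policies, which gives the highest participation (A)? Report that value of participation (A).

Policy A (C + 30):
  C = 82 + 30 = 112
  T = 56
  A = 222 − 4·112 − 2·56 = -338
Policy B (C + 23):
  C = 82 + 23 = 105
  T = 56
  A = 222 − 4·105 − 2·56 = -310
Comparing — Policy A: A=-338, Policy B: A=-310. Highest is -310 (Policy B).

-310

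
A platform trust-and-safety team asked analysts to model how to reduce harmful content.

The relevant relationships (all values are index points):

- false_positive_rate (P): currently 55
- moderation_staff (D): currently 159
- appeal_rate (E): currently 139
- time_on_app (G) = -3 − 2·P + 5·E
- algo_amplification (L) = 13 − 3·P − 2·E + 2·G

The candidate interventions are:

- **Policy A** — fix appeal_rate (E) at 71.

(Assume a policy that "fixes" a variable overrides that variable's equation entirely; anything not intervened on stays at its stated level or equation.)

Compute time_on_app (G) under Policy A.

Policy A (E := 71):
  P = 55
  E = 71
  G = -3 − 2·55 + 5·71 = 242

242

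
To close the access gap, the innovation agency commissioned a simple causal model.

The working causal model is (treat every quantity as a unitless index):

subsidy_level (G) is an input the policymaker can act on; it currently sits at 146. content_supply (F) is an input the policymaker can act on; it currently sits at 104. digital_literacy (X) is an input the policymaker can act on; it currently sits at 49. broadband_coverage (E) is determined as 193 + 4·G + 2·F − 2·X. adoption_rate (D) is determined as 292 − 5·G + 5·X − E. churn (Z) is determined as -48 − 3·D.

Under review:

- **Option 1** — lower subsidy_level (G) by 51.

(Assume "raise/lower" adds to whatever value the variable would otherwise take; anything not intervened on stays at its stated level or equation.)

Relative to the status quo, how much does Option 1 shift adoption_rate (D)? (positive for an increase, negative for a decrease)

Baseline:
  G = 146
  F = 104
  X = 49
  E = 193 + 4·146 + 2·104 − 2·49 = 887
  D = 292 − 5·146 + 5·49 − 887 = -1080
Option 1 (G − 51):
  G = 146 − 51 = 95
  F = 104
  X = 49
  E = 193 + 4·95 + 2·104 − 2·49 = 683
  D = 292 − 5·95 + 5·49 − 683 = -621
Change in D: -621 − (-1080) = 459

459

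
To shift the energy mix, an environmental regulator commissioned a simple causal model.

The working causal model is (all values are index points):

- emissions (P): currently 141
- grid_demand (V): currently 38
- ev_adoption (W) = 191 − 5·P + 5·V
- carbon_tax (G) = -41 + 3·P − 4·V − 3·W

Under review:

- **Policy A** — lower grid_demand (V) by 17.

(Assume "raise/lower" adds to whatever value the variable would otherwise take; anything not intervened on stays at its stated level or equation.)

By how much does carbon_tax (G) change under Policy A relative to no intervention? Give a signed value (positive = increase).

Baseline:
  P = 141
  V = 38
  W = 191 − 5·141 + 5·38 = -324
  G = -41 + 3·141 − 4·38 − 3·(-324) = 1202
Policy A (V − 17):
  P = 141
  V = 38 − 17 = 21
  W = 191 − 5·141 + 5·21 = -409
  G = -41 + 3·141 − 4·21 − 3·(-409) = 1525
Change in G: 1525 − 1202 = 323

323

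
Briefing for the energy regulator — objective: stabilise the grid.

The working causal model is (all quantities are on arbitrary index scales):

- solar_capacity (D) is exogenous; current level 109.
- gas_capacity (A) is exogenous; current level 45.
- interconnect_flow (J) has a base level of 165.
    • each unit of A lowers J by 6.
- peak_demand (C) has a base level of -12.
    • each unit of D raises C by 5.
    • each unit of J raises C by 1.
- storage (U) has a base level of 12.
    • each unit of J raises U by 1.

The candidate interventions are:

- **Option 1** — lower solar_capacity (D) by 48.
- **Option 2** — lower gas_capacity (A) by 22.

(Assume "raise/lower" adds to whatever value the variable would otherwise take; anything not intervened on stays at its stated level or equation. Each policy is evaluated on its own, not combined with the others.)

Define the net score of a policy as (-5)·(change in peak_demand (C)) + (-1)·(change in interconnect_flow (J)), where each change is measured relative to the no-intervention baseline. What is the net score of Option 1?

1200

Baseline:
  D = 109
  A = 45
  J = 165 − 6·45 = -105
  C = -12 + 5·109 + (-105) = 428
Option 1 (D − 48):
  D = 109 − 48 = 61
  A = 45
  J = 165 − 6·45 = -105
  C = -12 + 5·61 + (-105) = 188
ΔC = 188 − 428 = -240; ΔJ = -105 − (-105) = 0
Score = (-5)·(-240) + (-1)·0 = 1200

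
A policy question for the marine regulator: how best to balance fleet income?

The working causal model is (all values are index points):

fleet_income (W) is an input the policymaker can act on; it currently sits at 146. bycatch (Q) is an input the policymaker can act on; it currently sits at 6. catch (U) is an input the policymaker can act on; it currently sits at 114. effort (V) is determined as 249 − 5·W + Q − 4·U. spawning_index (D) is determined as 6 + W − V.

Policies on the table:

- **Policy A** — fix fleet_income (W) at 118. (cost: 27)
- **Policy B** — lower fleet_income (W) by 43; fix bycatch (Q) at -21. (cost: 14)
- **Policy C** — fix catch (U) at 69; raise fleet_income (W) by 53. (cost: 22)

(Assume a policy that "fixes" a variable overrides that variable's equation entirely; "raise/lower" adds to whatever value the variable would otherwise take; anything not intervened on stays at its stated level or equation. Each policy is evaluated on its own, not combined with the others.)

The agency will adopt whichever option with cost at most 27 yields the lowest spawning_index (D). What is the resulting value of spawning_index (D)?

852

Policy A (W := 118):
  W = 118
  Q = 6
  U = 114
  V = 249 − 5·118 + 6 − 4·114 = -791
  D = 6 + 118 − (-791) = 915
Policy B (W − 43, Q := -21):
  W = 146 − 43 = 103
  Q = -21
  U = 114
  V = 249 − 5·103 + (-21) − 4·114 = -743
  D = 6 + 103 − (-743) = 852
Policy C (U := 69, W + 53):
  W = 146 + 53 = 199
  Q = 6
  U = 69
  V = 249 − 5·199 + 6 − 4·69 = -1016
  D = 6 + 199 − (-1016) = 1221
Comparing — Policy A: D=915, Policy B: D=852, Policy C: D=1221. Lowest is 852 (Policy B).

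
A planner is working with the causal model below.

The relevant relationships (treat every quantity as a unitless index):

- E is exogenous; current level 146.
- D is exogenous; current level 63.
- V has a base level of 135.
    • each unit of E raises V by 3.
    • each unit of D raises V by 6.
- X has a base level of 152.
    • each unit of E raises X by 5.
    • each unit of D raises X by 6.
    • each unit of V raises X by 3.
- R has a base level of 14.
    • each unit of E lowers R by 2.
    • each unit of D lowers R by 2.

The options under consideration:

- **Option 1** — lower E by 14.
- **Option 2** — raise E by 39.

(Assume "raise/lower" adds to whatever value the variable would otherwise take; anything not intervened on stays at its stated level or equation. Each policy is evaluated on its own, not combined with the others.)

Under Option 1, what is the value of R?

-376

Option 1 (E − 14):
  E = 146 − 14 = 132
  D = 63
  R = 14 − 2·132 − 2·63 = -376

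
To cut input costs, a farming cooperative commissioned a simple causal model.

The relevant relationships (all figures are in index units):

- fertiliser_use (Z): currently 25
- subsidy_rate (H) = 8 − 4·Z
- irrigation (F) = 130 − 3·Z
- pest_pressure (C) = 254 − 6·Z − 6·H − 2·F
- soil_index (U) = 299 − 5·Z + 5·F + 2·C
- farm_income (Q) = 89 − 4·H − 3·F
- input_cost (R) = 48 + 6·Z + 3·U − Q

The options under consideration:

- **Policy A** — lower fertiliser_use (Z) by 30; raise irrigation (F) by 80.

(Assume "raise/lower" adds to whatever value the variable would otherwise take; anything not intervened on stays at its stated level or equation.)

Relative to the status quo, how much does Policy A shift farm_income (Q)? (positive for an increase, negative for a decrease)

Baseline:
  Z = 25
  H = 8 − 4·25 = -92
  F = 130 − 3·25 = 55
  Q = 89 − 4·(-92) − 3·55 = 292
Policy A (Z − 30, F + 80):
  Z = 25 − 30 = -5
  H = 8 − 4·(-5) = 28
  F = 130 − 3·(-5) (+80 from intervention) = 225
  Q = 89 − 4·28 − 3·225 = -698
Change in Q: -698 − 292 = -990

-990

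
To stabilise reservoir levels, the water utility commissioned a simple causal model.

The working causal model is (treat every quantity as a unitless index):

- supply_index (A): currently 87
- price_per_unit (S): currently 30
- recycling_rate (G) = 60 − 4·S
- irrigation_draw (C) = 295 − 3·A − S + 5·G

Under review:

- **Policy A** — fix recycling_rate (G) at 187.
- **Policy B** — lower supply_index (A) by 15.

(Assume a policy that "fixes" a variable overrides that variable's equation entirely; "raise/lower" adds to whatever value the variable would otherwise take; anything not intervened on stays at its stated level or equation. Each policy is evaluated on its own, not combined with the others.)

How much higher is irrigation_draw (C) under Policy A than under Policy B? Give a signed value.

Policy A (G := 187):
  A = 87
  S = 30
  G = 187
  C = 295 − 3·87 − 30 + 5·187 = 939
Policy B (A − 15):
  A = 87 − 15 = 72
  S = 30
  G = 60 − 4·30 = -60
  C = 295 − 3·72 − 30 + 5·(-60) = -251
C: 939 − (-251) = 1190

1190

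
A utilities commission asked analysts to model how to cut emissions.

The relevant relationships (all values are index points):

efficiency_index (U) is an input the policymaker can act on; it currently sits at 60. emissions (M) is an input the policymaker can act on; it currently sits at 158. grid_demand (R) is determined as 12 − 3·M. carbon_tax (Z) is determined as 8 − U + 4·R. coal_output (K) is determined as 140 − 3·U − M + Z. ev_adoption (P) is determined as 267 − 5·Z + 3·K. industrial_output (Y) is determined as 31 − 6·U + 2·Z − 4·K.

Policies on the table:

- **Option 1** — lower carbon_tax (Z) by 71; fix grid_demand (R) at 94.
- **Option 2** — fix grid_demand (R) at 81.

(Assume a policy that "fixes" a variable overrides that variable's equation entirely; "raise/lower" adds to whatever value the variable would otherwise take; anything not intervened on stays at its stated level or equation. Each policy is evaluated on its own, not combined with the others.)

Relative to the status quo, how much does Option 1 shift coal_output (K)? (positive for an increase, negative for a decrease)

2153

Baseline:
  U = 60
  M = 158
  R = 12 − 3·158 = -462
  Z = 8 − 60 + 4·(-462) = -1900
  K = 140 − 3·60 − 158 + (-1900) = -2098
Option 1 (Z − 71, R := 94):
  U = 60
  M = 158
  R = 94
  Z = 8 − 60 + 4·94 (−71 from intervention) = 253
  K = 140 − 3·60 − 158 + 253 = 55
Change in K: 55 − (-2098) = 2153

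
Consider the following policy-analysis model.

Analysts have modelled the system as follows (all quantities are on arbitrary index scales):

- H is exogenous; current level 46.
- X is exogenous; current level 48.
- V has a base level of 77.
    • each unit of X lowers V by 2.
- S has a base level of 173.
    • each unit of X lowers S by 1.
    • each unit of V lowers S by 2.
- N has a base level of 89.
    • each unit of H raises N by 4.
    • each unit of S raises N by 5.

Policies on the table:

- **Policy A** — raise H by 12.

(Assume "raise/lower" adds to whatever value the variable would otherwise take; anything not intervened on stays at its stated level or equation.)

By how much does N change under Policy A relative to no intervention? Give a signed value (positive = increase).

48

Baseline:
  H = 46
  X = 48
  V = 77 − 2·48 = -19
  S = 173 − 48 − 2·(-19) = 163
  N = 89 + 4·46 + 5·163 = 1088
Policy A (H + 12):
  H = 46 + 12 = 58
  X = 48
  V = 77 − 2·48 = -19
  S = 173 − 48 − 2·(-19) = 163
  N = 89 + 4·58 + 5·163 = 1136
Change in N: 1136 − 1088 = 48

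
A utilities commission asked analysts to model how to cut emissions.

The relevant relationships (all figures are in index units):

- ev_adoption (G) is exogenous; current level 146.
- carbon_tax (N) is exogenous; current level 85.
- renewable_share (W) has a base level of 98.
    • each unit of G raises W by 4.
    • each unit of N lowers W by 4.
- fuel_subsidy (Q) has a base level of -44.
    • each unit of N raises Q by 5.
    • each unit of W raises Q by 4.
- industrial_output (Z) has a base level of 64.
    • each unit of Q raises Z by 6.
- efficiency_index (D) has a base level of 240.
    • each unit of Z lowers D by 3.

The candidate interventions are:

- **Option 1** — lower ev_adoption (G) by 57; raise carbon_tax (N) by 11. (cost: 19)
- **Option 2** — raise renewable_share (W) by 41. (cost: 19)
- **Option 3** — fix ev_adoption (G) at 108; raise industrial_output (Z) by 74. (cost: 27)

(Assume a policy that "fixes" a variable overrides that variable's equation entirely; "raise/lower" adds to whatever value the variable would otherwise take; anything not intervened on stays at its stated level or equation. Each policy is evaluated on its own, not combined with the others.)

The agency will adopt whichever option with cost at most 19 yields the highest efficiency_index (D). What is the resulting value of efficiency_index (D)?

Option 1 (G − 57, N + 11):
  G = 146 − 57 = 89
  N = 85 + 11 = 96
  W = 98 + 4·89 − 4·96 = 70
  Q = -44 + 5·96 + 4·70 = 716
  Z = 64 + 6·716 = 4360
  D = 240 − 3·4360 = -12840
Option 2 (W + 41):
  G = 146
  N = 85
  W = 98 + 4·146 − 4·85 (+41 from intervention) = 383
  Q = -44 + 5·85 + 4·383 = 1913
  Z = 64 + 6·1913 = 11542
  D = 240 − 3·11542 = -34386
Comparing — Option 1: D=-12840, Option 2: D=-34386. Highest is -12840 (Option 1).

-12840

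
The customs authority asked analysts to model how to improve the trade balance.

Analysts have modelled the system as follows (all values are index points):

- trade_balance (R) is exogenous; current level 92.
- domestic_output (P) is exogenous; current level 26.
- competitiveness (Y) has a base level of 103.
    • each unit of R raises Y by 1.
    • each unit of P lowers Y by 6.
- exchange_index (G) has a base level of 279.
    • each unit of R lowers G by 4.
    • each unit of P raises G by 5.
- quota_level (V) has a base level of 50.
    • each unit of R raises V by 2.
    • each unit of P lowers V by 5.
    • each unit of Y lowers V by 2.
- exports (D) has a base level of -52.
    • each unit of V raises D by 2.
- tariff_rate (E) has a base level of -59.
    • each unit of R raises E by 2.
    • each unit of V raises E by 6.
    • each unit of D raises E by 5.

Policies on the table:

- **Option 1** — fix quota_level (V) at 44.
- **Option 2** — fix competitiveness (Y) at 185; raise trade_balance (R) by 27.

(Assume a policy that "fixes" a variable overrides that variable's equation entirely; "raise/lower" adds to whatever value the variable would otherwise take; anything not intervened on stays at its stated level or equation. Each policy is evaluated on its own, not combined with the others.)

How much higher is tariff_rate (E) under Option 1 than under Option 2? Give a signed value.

4042

Option 1 (V := 44):
  R = 92
  P = 26
  Y = 103 + 92 − 6·26 = 39
  V = 44
  D = -52 + 2·44 = 36
  E = -59 + 2·92 + 6·44 + 5·36 = 569
Option 2 (Y := 185, R + 27):
  R = 92 + 27 = 119
  P = 26
  Y = 185
  V = 50 + 2·119 − 5·26 − 2·185 = -212
  D = -52 + 2·(-212) = -476
  E = -59 + 2·119 + 6·(-212) + 5·(-476) = -3473
E: 569 − (-3473) = 4042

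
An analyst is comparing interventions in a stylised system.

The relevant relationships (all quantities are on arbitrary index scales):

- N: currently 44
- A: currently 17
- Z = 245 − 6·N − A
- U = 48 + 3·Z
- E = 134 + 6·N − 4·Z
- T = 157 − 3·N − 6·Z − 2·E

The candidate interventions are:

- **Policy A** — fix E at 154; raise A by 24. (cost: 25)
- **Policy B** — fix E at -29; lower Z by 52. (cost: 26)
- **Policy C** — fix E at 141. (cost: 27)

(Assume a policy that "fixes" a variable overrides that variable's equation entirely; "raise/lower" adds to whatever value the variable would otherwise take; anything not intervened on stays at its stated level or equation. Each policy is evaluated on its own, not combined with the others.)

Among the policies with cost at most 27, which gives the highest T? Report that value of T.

Policy A (E := 154, A + 24):
  N = 44
  A = 17 + 24 = 41
  Z = 245 − 6·44 − 41 = -60
  E = 154
  T = 157 − 3·44 − 6·(-60) − 2·154 = 77
Policy B (E := -29, Z − 52):
  N = 44
  A = 17
  Z = 245 − 6·44 − 17 (−52 from intervention) = -88
  E = -29
  T = 157 − 3·44 − 6·(-88) − 2·(-29) = 611
Policy C (E := 141):
  N = 44
  A = 17
  Z = 245 − 6·44 − 17 = -36
  E = 141
  T = 157 − 3·44 − 6·(-36) − 2·141 = -41
Comparing — Policy A: T=77, Policy B: T=611, Policy C: T=-41. Highest is 611 (Policy B).

611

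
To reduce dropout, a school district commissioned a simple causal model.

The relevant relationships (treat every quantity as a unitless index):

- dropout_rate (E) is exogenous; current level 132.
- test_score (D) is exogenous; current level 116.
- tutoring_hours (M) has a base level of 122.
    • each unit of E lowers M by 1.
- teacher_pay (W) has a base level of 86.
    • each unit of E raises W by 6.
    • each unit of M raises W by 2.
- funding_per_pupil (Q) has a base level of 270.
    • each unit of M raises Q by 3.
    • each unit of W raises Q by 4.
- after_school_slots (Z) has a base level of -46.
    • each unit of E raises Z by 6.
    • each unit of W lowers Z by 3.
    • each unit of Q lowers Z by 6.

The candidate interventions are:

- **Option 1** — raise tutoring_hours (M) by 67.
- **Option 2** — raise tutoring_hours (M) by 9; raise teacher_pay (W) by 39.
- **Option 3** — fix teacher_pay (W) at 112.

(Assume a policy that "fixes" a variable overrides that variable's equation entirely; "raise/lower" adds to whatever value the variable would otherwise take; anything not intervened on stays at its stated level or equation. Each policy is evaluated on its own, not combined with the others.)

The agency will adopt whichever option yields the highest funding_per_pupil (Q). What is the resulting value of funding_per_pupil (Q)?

Option 1 (M + 67):
  E = 132
  M = 122 − 132 (+67 from intervention) = 57
  W = 86 + 6·132 + 2·57 = 992
  Q = 270 + 3·57 + 4·992 = 4409
Option 2 (M + 9, W + 39):
  E = 132
  M = 122 − 132 (+9 from intervention) = -1
  W = 86 + 6·132 + 2·(-1) (+39 from intervention) = 915
  Q = 270 + 3·(-1) + 4·915 = 3927
Option 3 (W := 112):
  E = 132
  M = 122 − 132 = -10
  W = 112
  Q = 270 + 3·(-10) + 4·112 = 688
Comparing — Option 1: Q=4409, Option 2: Q=3927, Option 3: Q=688. Highest is 4409 (Option 1).

4409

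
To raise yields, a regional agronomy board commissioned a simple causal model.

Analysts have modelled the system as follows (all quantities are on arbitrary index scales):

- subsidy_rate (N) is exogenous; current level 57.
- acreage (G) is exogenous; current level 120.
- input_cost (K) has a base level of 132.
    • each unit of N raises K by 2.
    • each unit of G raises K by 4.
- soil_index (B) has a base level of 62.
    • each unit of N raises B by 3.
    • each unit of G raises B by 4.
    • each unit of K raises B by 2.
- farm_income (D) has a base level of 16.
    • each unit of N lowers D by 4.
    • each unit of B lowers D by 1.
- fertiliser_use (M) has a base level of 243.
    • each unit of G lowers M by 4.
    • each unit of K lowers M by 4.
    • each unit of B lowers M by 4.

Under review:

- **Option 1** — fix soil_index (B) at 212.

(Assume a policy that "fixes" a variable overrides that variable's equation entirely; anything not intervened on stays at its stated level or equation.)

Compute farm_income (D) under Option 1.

Option 1 (B := 212):
  N = 57
  G = 120
  K = 132 + 2·57 + 4·120 = 726
  B = 212
  D = 16 − 4·57 − 212 = -424

-424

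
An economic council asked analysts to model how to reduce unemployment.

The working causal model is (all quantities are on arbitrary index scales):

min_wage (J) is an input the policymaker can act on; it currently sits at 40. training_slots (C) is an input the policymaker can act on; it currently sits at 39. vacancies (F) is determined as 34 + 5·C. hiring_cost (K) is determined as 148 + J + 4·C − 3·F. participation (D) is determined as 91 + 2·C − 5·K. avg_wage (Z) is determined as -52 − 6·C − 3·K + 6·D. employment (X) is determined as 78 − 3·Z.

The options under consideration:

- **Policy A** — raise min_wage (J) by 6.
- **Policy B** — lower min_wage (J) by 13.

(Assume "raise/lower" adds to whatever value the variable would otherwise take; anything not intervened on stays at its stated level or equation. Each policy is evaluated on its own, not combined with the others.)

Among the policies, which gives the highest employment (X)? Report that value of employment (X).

Policy A (J + 6):
  J = 40 + 6 = 46
  C = 39
  F = 34 + 5·39 = 229
  K = 148 + 46 + 4·39 − 3·229 = -337
  D = 91 + 2·39 − 5·(-337) = 1854
  Z = -52 − 6·39 − 3·(-337) + 6·1854 = 11849
  X = 78 − 3·11849 = -35469
Policy B (J − 13):
  J = 40 − 13 = 27
  C = 39
  F = 34 + 5·39 = 229
  K = 148 + 27 + 4·39 − 3·229 = -356
  D = 91 + 2·39 − 5·(-356) = 1949
  Z = -52 − 6·39 − 3·(-356) + 6·1949 = 12476
  X = 78 − 3·12476 = -37350
Comparing — Policy A: X=-35469, Policy B: X=-37350. Highest is -35469 (Policy A).

-35469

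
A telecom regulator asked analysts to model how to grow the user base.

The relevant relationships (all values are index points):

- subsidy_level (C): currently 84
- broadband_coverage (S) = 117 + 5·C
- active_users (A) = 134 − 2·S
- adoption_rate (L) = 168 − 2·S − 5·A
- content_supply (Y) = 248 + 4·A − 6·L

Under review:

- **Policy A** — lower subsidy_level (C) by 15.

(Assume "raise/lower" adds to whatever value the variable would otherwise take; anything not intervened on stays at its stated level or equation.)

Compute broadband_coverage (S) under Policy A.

462

Policy A (C − 15):
  C = 84 − 15 = 69
  S = 117 + 5·69 = 462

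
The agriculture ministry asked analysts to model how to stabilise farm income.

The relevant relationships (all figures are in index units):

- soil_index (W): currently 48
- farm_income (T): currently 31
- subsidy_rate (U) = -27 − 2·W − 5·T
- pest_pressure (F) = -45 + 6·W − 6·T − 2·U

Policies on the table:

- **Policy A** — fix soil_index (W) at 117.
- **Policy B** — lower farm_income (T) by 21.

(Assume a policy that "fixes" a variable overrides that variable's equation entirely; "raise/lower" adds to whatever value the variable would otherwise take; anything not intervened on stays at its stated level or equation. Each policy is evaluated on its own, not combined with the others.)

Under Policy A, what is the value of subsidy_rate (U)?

-416

Policy A (W := 117):
  W = 117
  T = 31
  U = -27 − 2·117 − 5·31 = -416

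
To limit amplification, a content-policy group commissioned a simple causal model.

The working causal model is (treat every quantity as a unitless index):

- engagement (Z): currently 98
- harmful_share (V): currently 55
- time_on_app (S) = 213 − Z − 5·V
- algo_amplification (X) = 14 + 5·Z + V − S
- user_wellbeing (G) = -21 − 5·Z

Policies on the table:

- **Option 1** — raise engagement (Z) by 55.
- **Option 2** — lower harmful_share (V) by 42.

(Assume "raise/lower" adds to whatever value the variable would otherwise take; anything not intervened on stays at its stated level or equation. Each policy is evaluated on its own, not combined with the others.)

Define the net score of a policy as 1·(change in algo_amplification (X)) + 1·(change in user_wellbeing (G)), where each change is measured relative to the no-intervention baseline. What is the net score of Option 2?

Baseline:
  Z = 98
  V = 55
  S = 213 − 98 − 5·55 = -160
  X = 14 + 5·98 + 55 − (-160) = 719
  G = -21 − 5·98 = -511
Option 2 (V − 42):
  Z = 98
  V = 55 − 42 = 13
  S = 213 − 98 − 5·13 = 50
  X = 14 + 5·98 + 13 − 50 = 467
  G = -21 − 5·98 = -511
ΔX = 467 − 719 = -252; ΔG = -511 − (-511) = 0
Score = 1·(-252) + 1·0 = -252

-252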